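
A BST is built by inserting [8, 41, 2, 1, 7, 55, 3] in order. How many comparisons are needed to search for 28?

Search path for 28: 8 -> 41
Found: False
Comparisons: 2


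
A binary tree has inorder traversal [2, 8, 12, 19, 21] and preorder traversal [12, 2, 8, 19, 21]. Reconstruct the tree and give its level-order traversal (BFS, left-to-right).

Inorder:  [2, 8, 12, 19, 21]
Preorder: [12, 2, 8, 19, 21]
Algorithm: preorder visits root first, so consume preorder in order;
for each root, split the current inorder slice at that value into
left-subtree inorder and right-subtree inorder, then recurse.
Recursive splits:
  root=12; inorder splits into left=[2, 8], right=[19, 21]
  root=2; inorder splits into left=[], right=[8]
  root=8; inorder splits into left=[], right=[]
  root=19; inorder splits into left=[], right=[21]
  root=21; inorder splits into left=[], right=[]
Reconstructed level-order: [12, 2, 19, 8, 21]


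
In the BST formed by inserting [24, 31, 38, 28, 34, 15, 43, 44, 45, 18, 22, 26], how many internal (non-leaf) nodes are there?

Tree built from: [24, 31, 38, 28, 34, 15, 43, 44, 45, 18, 22, 26]
Tree (level-order array): [24, 15, 31, None, 18, 28, 38, None, 22, 26, None, 34, 43, None, None, None, None, None, None, None, 44, None, 45]
Rule: An internal node has at least one child.
Per-node child counts:
  node 24: 2 child(ren)
  node 15: 1 child(ren)
  node 18: 1 child(ren)
  node 22: 0 child(ren)
  node 31: 2 child(ren)
  node 28: 1 child(ren)
  node 26: 0 child(ren)
  node 38: 2 child(ren)
  node 34: 0 child(ren)
  node 43: 1 child(ren)
  node 44: 1 child(ren)
  node 45: 0 child(ren)
Matching nodes: [24, 15, 18, 31, 28, 38, 43, 44]
Count of internal (non-leaf) nodes: 8


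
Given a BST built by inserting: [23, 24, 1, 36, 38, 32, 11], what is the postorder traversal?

Tree insertion order: [23, 24, 1, 36, 38, 32, 11]
Tree (level-order array): [23, 1, 24, None, 11, None, 36, None, None, 32, 38]
Postorder traversal: [11, 1, 32, 38, 36, 24, 23]


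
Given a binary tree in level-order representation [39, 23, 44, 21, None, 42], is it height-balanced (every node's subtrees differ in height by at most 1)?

Tree (level-order array): [39, 23, 44, 21, None, 42]
Definition: a tree is height-balanced if, at every node, |h(left) - h(right)| <= 1 (empty subtree has height -1).
Bottom-up per-node check:
  node 21: h_left=-1, h_right=-1, diff=0 [OK], height=0
  node 23: h_left=0, h_right=-1, diff=1 [OK], height=1
  node 42: h_left=-1, h_right=-1, diff=0 [OK], height=0
  node 44: h_left=0, h_right=-1, diff=1 [OK], height=1
  node 39: h_left=1, h_right=1, diff=0 [OK], height=2
All nodes satisfy the balance condition.
Result: Balanced


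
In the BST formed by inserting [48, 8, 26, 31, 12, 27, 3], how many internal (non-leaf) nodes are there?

Tree built from: [48, 8, 26, 31, 12, 27, 3]
Tree (level-order array): [48, 8, None, 3, 26, None, None, 12, 31, None, None, 27]
Rule: An internal node has at least one child.
Per-node child counts:
  node 48: 1 child(ren)
  node 8: 2 child(ren)
  node 3: 0 child(ren)
  node 26: 2 child(ren)
  node 12: 0 child(ren)
  node 31: 1 child(ren)
  node 27: 0 child(ren)
Matching nodes: [48, 8, 26, 31]
Count of internal (non-leaf) nodes: 4


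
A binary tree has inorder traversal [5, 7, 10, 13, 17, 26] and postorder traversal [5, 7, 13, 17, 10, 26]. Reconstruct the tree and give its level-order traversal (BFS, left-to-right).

Inorder:   [5, 7, 10, 13, 17, 26]
Postorder: [5, 7, 13, 17, 10, 26]
Algorithm: postorder visits root last, so walk postorder right-to-left;
each value is the root of the current inorder slice — split it at that
value, recurse on the right subtree first, then the left.
Recursive splits:
  root=26; inorder splits into left=[5, 7, 10, 13, 17], right=[]
  root=10; inorder splits into left=[5, 7], right=[13, 17]
  root=17; inorder splits into left=[13], right=[]
  root=13; inorder splits into left=[], right=[]
  root=7; inorder splits into left=[5], right=[]
  root=5; inorder splits into left=[], right=[]
Reconstructed level-order: [26, 10, 7, 17, 5, 13]


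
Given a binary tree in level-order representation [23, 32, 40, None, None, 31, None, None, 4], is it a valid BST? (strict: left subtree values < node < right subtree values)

Level-order array: [23, 32, 40, None, None, 31, None, None, 4]
Validate using subtree bounds (lo, hi): at each node, require lo < value < hi,
then recurse left with hi=value and right with lo=value.
Preorder trace (stopping at first violation):
  at node 23 with bounds (-inf, +inf): OK
  at node 32 with bounds (-inf, 23): VIOLATION
Node 32 violates its bound: not (-inf < 32 < 23).
Result: Not a valid BST


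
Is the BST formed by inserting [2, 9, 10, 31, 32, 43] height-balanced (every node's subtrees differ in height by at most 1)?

Tree (level-order array): [2, None, 9, None, 10, None, 31, None, 32, None, 43]
Definition: a tree is height-balanced if, at every node, |h(left) - h(right)| <= 1 (empty subtree has height -1).
Bottom-up per-node check:
  node 43: h_left=-1, h_right=-1, diff=0 [OK], height=0
  node 32: h_left=-1, h_right=0, diff=1 [OK], height=1
  node 31: h_left=-1, h_right=1, diff=2 [FAIL (|-1-1|=2 > 1)], height=2
  node 10: h_left=-1, h_right=2, diff=3 [FAIL (|-1-2|=3 > 1)], height=3
  node 9: h_left=-1, h_right=3, diff=4 [FAIL (|-1-3|=4 > 1)], height=4
  node 2: h_left=-1, h_right=4, diff=5 [FAIL (|-1-4|=5 > 1)], height=5
Node 31 violates the condition: |-1 - 1| = 2 > 1.
Result: Not balanced


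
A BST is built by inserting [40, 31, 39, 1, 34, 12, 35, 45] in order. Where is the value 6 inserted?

Starting tree (level order): [40, 31, 45, 1, 39, None, None, None, 12, 34, None, None, None, None, 35]
Insertion path: 40 -> 31 -> 1 -> 12
Result: insert 6 as left child of 12
Final tree (level order): [40, 31, 45, 1, 39, None, None, None, 12, 34, None, 6, None, None, 35]


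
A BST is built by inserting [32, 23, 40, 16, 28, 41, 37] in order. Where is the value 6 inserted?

Starting tree (level order): [32, 23, 40, 16, 28, 37, 41]
Insertion path: 32 -> 23 -> 16
Result: insert 6 as left child of 16
Final tree (level order): [32, 23, 40, 16, 28, 37, 41, 6]


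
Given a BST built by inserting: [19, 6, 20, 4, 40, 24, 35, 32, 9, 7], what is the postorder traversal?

Tree insertion order: [19, 6, 20, 4, 40, 24, 35, 32, 9, 7]
Tree (level-order array): [19, 6, 20, 4, 9, None, 40, None, None, 7, None, 24, None, None, None, None, 35, 32]
Postorder traversal: [4, 7, 9, 6, 32, 35, 24, 40, 20, 19]


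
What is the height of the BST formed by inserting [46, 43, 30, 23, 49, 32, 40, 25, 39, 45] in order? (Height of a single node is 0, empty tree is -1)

Insertion order: [46, 43, 30, 23, 49, 32, 40, 25, 39, 45]
Tree (level-order array): [46, 43, 49, 30, 45, None, None, 23, 32, None, None, None, 25, None, 40, None, None, 39]
Compute height bottom-up (empty subtree = -1):
  height(25) = 1 + max(-1, -1) = 0
  height(23) = 1 + max(-1, 0) = 1
  height(39) = 1 + max(-1, -1) = 0
  height(40) = 1 + max(0, -1) = 1
  height(32) = 1 + max(-1, 1) = 2
  height(30) = 1 + max(1, 2) = 3
  height(45) = 1 + max(-1, -1) = 0
  height(43) = 1 + max(3, 0) = 4
  height(49) = 1 + max(-1, -1) = 0
  height(46) = 1 + max(4, 0) = 5
Height = 5


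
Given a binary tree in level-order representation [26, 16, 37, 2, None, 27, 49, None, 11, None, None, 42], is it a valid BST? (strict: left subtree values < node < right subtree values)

Level-order array: [26, 16, 37, 2, None, 27, 49, None, 11, None, None, 42]
Validate using subtree bounds (lo, hi): at each node, require lo < value < hi,
then recurse left with hi=value and right with lo=value.
Preorder trace (stopping at first violation):
  at node 26 with bounds (-inf, +inf): OK
  at node 16 with bounds (-inf, 26): OK
  at node 2 with bounds (-inf, 16): OK
  at node 11 with bounds (2, 16): OK
  at node 37 with bounds (26, +inf): OK
  at node 27 with bounds (26, 37): OK
  at node 49 with bounds (37, +inf): OK
  at node 42 with bounds (37, 49): OK
No violation found at any node.
Result: Valid BST


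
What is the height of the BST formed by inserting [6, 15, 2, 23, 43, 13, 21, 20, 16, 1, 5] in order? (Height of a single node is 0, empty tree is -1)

Insertion order: [6, 15, 2, 23, 43, 13, 21, 20, 16, 1, 5]
Tree (level-order array): [6, 2, 15, 1, 5, 13, 23, None, None, None, None, None, None, 21, 43, 20, None, None, None, 16]
Compute height bottom-up (empty subtree = -1):
  height(1) = 1 + max(-1, -1) = 0
  height(5) = 1 + max(-1, -1) = 0
  height(2) = 1 + max(0, 0) = 1
  height(13) = 1 + max(-1, -1) = 0
  height(16) = 1 + max(-1, -1) = 0
  height(20) = 1 + max(0, -1) = 1
  height(21) = 1 + max(1, -1) = 2
  height(43) = 1 + max(-1, -1) = 0
  height(23) = 1 + max(2, 0) = 3
  height(15) = 1 + max(0, 3) = 4
  height(6) = 1 + max(1, 4) = 5
Height = 5


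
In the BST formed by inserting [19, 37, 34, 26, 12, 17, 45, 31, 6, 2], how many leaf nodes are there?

Tree built from: [19, 37, 34, 26, 12, 17, 45, 31, 6, 2]
Tree (level-order array): [19, 12, 37, 6, 17, 34, 45, 2, None, None, None, 26, None, None, None, None, None, None, 31]
Rule: A leaf has 0 children.
Per-node child counts:
  node 19: 2 child(ren)
  node 12: 2 child(ren)
  node 6: 1 child(ren)
  node 2: 0 child(ren)
  node 17: 0 child(ren)
  node 37: 2 child(ren)
  node 34: 1 child(ren)
  node 26: 1 child(ren)
  node 31: 0 child(ren)
  node 45: 0 child(ren)
Matching nodes: [2, 17, 31, 45]
Count of leaf nodes: 4


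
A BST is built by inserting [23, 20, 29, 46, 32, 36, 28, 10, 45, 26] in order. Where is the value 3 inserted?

Starting tree (level order): [23, 20, 29, 10, None, 28, 46, None, None, 26, None, 32, None, None, None, None, 36, None, 45]
Insertion path: 23 -> 20 -> 10
Result: insert 3 as left child of 10
Final tree (level order): [23, 20, 29, 10, None, 28, 46, 3, None, 26, None, 32, None, None, None, None, None, None, 36, None, 45]


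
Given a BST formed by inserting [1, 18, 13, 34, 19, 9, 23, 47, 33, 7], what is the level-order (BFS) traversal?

Tree insertion order: [1, 18, 13, 34, 19, 9, 23, 47, 33, 7]
Tree (level-order array): [1, None, 18, 13, 34, 9, None, 19, 47, 7, None, None, 23, None, None, None, None, None, 33]
BFS from the root, enqueuing left then right child of each popped node:
  queue [1] -> pop 1, enqueue [18], visited so far: [1]
  queue [18] -> pop 18, enqueue [13, 34], visited so far: [1, 18]
  queue [13, 34] -> pop 13, enqueue [9], visited so far: [1, 18, 13]
  queue [34, 9] -> pop 34, enqueue [19, 47], visited so far: [1, 18, 13, 34]
  queue [9, 19, 47] -> pop 9, enqueue [7], visited so far: [1, 18, 13, 34, 9]
  queue [19, 47, 7] -> pop 19, enqueue [23], visited so far: [1, 18, 13, 34, 9, 19]
  queue [47, 7, 23] -> pop 47, enqueue [none], visited so far: [1, 18, 13, 34, 9, 19, 47]
  queue [7, 23] -> pop 7, enqueue [none], visited so far: [1, 18, 13, 34, 9, 19, 47, 7]
  queue [23] -> pop 23, enqueue [33], visited so far: [1, 18, 13, 34, 9, 19, 47, 7, 23]
  queue [33] -> pop 33, enqueue [none], visited so far: [1, 18, 13, 34, 9, 19, 47, 7, 23, 33]
Result: [1, 18, 13, 34, 9, 19, 47, 7, 23, 33]


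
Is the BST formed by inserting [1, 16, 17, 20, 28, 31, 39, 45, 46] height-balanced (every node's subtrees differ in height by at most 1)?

Tree (level-order array): [1, None, 16, None, 17, None, 20, None, 28, None, 31, None, 39, None, 45, None, 46]
Definition: a tree is height-balanced if, at every node, |h(left) - h(right)| <= 1 (empty subtree has height -1).
Bottom-up per-node check:
  node 46: h_left=-1, h_right=-1, diff=0 [OK], height=0
  node 45: h_left=-1, h_right=0, diff=1 [OK], height=1
  node 39: h_left=-1, h_right=1, diff=2 [FAIL (|-1-1|=2 > 1)], height=2
  node 31: h_left=-1, h_right=2, diff=3 [FAIL (|-1-2|=3 > 1)], height=3
  node 28: h_left=-1, h_right=3, diff=4 [FAIL (|-1-3|=4 > 1)], height=4
  node 20: h_left=-1, h_right=4, diff=5 [FAIL (|-1-4|=5 > 1)], height=5
  node 17: h_left=-1, h_right=5, diff=6 [FAIL (|-1-5|=6 > 1)], height=6
  node 16: h_left=-1, h_right=6, diff=7 [FAIL (|-1-6|=7 > 1)], height=7
  node 1: h_left=-1, h_right=7, diff=8 [FAIL (|-1-7|=8 > 1)], height=8
Node 39 violates the condition: |-1 - 1| = 2 > 1.
Result: Not balanced


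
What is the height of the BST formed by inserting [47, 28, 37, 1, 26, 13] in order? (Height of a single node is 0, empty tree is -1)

Insertion order: [47, 28, 37, 1, 26, 13]
Tree (level-order array): [47, 28, None, 1, 37, None, 26, None, None, 13]
Compute height bottom-up (empty subtree = -1):
  height(13) = 1 + max(-1, -1) = 0
  height(26) = 1 + max(0, -1) = 1
  height(1) = 1 + max(-1, 1) = 2
  height(37) = 1 + max(-1, -1) = 0
  height(28) = 1 + max(2, 0) = 3
  height(47) = 1 + max(3, -1) = 4
Height = 4


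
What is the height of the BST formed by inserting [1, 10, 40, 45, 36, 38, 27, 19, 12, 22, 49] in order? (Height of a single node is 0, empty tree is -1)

Insertion order: [1, 10, 40, 45, 36, 38, 27, 19, 12, 22, 49]
Tree (level-order array): [1, None, 10, None, 40, 36, 45, 27, 38, None, 49, 19, None, None, None, None, None, 12, 22]
Compute height bottom-up (empty subtree = -1):
  height(12) = 1 + max(-1, -1) = 0
  height(22) = 1 + max(-1, -1) = 0
  height(19) = 1 + max(0, 0) = 1
  height(27) = 1 + max(1, -1) = 2
  height(38) = 1 + max(-1, -1) = 0
  height(36) = 1 + max(2, 0) = 3
  height(49) = 1 + max(-1, -1) = 0
  height(45) = 1 + max(-1, 0) = 1
  height(40) = 1 + max(3, 1) = 4
  height(10) = 1 + max(-1, 4) = 5
  height(1) = 1 + max(-1, 5) = 6
Height = 6


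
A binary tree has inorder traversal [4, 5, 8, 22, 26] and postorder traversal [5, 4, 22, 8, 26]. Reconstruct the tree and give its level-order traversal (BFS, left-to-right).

Inorder:   [4, 5, 8, 22, 26]
Postorder: [5, 4, 22, 8, 26]
Algorithm: postorder visits root last, so walk postorder right-to-left;
each value is the root of the current inorder slice — split it at that
value, recurse on the right subtree first, then the left.
Recursive splits:
  root=26; inorder splits into left=[4, 5, 8, 22], right=[]
  root=8; inorder splits into left=[4, 5], right=[22]
  root=22; inorder splits into left=[], right=[]
  root=4; inorder splits into left=[], right=[5]
  root=5; inorder splits into left=[], right=[]
Reconstructed level-order: [26, 8, 4, 22, 5]


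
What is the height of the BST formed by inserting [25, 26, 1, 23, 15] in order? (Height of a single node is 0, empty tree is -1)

Insertion order: [25, 26, 1, 23, 15]
Tree (level-order array): [25, 1, 26, None, 23, None, None, 15]
Compute height bottom-up (empty subtree = -1):
  height(15) = 1 + max(-1, -1) = 0
  height(23) = 1 + max(0, -1) = 1
  height(1) = 1 + max(-1, 1) = 2
  height(26) = 1 + max(-1, -1) = 0
  height(25) = 1 + max(2, 0) = 3
Height = 3


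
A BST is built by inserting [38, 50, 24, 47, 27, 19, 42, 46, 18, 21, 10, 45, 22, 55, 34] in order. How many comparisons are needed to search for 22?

Search path for 22: 38 -> 24 -> 19 -> 21 -> 22
Found: True
Comparisons: 5


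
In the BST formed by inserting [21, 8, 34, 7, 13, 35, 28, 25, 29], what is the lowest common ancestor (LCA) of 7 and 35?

Tree insertion order: [21, 8, 34, 7, 13, 35, 28, 25, 29]
Tree (level-order array): [21, 8, 34, 7, 13, 28, 35, None, None, None, None, 25, 29]
In a BST, the LCA of p=7, q=35 is the first node v on the
root-to-leaf path with p <= v <= q (go left if both < v, right if both > v).
Walk from root:
  at 21: 7 <= 21 <= 35, this is the LCA
LCA = 21


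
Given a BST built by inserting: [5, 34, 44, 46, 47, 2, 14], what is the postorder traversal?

Tree insertion order: [5, 34, 44, 46, 47, 2, 14]
Tree (level-order array): [5, 2, 34, None, None, 14, 44, None, None, None, 46, None, 47]
Postorder traversal: [2, 14, 47, 46, 44, 34, 5]


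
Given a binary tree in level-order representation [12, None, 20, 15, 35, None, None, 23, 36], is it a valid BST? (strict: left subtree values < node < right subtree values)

Level-order array: [12, None, 20, 15, 35, None, None, 23, 36]
Validate using subtree bounds (lo, hi): at each node, require lo < value < hi,
then recurse left with hi=value and right with lo=value.
Preorder trace (stopping at first violation):
  at node 12 with bounds (-inf, +inf): OK
  at node 20 with bounds (12, +inf): OK
  at node 15 with bounds (12, 20): OK
  at node 35 with bounds (20, +inf): OK
  at node 23 with bounds (20, 35): OK
  at node 36 with bounds (35, +inf): OK
No violation found at any node.
Result: Valid BST


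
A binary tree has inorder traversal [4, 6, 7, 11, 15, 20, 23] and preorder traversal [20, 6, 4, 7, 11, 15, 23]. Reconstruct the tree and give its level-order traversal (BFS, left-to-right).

Inorder:  [4, 6, 7, 11, 15, 20, 23]
Preorder: [20, 6, 4, 7, 11, 15, 23]
Algorithm: preorder visits root first, so consume preorder in order;
for each root, split the current inorder slice at that value into
left-subtree inorder and right-subtree inorder, then recurse.
Recursive splits:
  root=20; inorder splits into left=[4, 6, 7, 11, 15], right=[23]
  root=6; inorder splits into left=[4], right=[7, 11, 15]
  root=4; inorder splits into left=[], right=[]
  root=7; inorder splits into left=[], right=[11, 15]
  root=11; inorder splits into left=[], right=[15]
  root=15; inorder splits into left=[], right=[]
  root=23; inorder splits into left=[], right=[]
Reconstructed level-order: [20, 6, 23, 4, 7, 11, 15]


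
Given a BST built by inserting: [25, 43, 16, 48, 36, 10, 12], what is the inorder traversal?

Tree insertion order: [25, 43, 16, 48, 36, 10, 12]
Tree (level-order array): [25, 16, 43, 10, None, 36, 48, None, 12]
Inorder traversal: [10, 12, 16, 25, 36, 43, 48]


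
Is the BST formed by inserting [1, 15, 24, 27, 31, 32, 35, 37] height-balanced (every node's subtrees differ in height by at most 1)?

Tree (level-order array): [1, None, 15, None, 24, None, 27, None, 31, None, 32, None, 35, None, 37]
Definition: a tree is height-balanced if, at every node, |h(left) - h(right)| <= 1 (empty subtree has height -1).
Bottom-up per-node check:
  node 37: h_left=-1, h_right=-1, diff=0 [OK], height=0
  node 35: h_left=-1, h_right=0, diff=1 [OK], height=1
  node 32: h_left=-1, h_right=1, diff=2 [FAIL (|-1-1|=2 > 1)], height=2
  node 31: h_left=-1, h_right=2, diff=3 [FAIL (|-1-2|=3 > 1)], height=3
  node 27: h_left=-1, h_right=3, diff=4 [FAIL (|-1-3|=4 > 1)], height=4
  node 24: h_left=-1, h_right=4, diff=5 [FAIL (|-1-4|=5 > 1)], height=5
  node 15: h_left=-1, h_right=5, diff=6 [FAIL (|-1-5|=6 > 1)], height=6
  node 1: h_left=-1, h_right=6, diff=7 [FAIL (|-1-6|=7 > 1)], height=7
Node 32 violates the condition: |-1 - 1| = 2 > 1.
Result: Not balanced


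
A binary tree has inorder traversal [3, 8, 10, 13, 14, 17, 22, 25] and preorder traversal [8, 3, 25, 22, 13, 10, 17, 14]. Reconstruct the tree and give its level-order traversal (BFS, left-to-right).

Inorder:  [3, 8, 10, 13, 14, 17, 22, 25]
Preorder: [8, 3, 25, 22, 13, 10, 17, 14]
Algorithm: preorder visits root first, so consume preorder in order;
for each root, split the current inorder slice at that value into
left-subtree inorder and right-subtree inorder, then recurse.
Recursive splits:
  root=8; inorder splits into left=[3], right=[10, 13, 14, 17, 22, 25]
  root=3; inorder splits into left=[], right=[]
  root=25; inorder splits into left=[10, 13, 14, 17, 22], right=[]
  root=22; inorder splits into left=[10, 13, 14, 17], right=[]
  root=13; inorder splits into left=[10], right=[14, 17]
  root=10; inorder splits into left=[], right=[]
  root=17; inorder splits into left=[14], right=[]
  root=14; inorder splits into left=[], right=[]
Reconstructed level-order: [8, 3, 25, 22, 13, 10, 17, 14]


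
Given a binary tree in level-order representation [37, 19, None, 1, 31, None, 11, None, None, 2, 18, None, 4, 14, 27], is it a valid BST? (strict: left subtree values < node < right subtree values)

Level-order array: [37, 19, None, 1, 31, None, 11, None, None, 2, 18, None, 4, 14, 27]
Validate using subtree bounds (lo, hi): at each node, require lo < value < hi,
then recurse left with hi=value and right with lo=value.
Preorder trace (stopping at first violation):
  at node 37 with bounds (-inf, +inf): OK
  at node 19 with bounds (-inf, 37): OK
  at node 1 with bounds (-inf, 19): OK
  at node 11 with bounds (1, 19): OK
  at node 2 with bounds (1, 11): OK
  at node 4 with bounds (2, 11): OK
  at node 18 with bounds (11, 19): OK
  at node 14 with bounds (11, 18): OK
  at node 27 with bounds (18, 19): VIOLATION
Node 27 violates its bound: not (18 < 27 < 19).
Result: Not a valid BST


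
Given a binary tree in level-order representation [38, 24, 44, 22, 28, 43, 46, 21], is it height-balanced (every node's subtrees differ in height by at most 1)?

Tree (level-order array): [38, 24, 44, 22, 28, 43, 46, 21]
Definition: a tree is height-balanced if, at every node, |h(left) - h(right)| <= 1 (empty subtree has height -1).
Bottom-up per-node check:
  node 21: h_left=-1, h_right=-1, diff=0 [OK], height=0
  node 22: h_left=0, h_right=-1, diff=1 [OK], height=1
  node 28: h_left=-1, h_right=-1, diff=0 [OK], height=0
  node 24: h_left=1, h_right=0, diff=1 [OK], height=2
  node 43: h_left=-1, h_right=-1, diff=0 [OK], height=0
  node 46: h_left=-1, h_right=-1, diff=0 [OK], height=0
  node 44: h_left=0, h_right=0, diff=0 [OK], height=1
  node 38: h_left=2, h_right=1, diff=1 [OK], height=3
All nodes satisfy the balance condition.
Result: Balanced


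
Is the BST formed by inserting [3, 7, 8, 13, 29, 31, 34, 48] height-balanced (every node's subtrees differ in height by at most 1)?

Tree (level-order array): [3, None, 7, None, 8, None, 13, None, 29, None, 31, None, 34, None, 48]
Definition: a tree is height-balanced if, at every node, |h(left) - h(right)| <= 1 (empty subtree has height -1).
Bottom-up per-node check:
  node 48: h_left=-1, h_right=-1, diff=0 [OK], height=0
  node 34: h_left=-1, h_right=0, diff=1 [OK], height=1
  node 31: h_left=-1, h_right=1, diff=2 [FAIL (|-1-1|=2 > 1)], height=2
  node 29: h_left=-1, h_right=2, diff=3 [FAIL (|-1-2|=3 > 1)], height=3
  node 13: h_left=-1, h_right=3, diff=4 [FAIL (|-1-3|=4 > 1)], height=4
  node 8: h_left=-1, h_right=4, diff=5 [FAIL (|-1-4|=5 > 1)], height=5
  node 7: h_left=-1, h_right=5, diff=6 [FAIL (|-1-5|=6 > 1)], height=6
  node 3: h_left=-1, h_right=6, diff=7 [FAIL (|-1-6|=7 > 1)], height=7
Node 31 violates the condition: |-1 - 1| = 2 > 1.
Result: Not balanced


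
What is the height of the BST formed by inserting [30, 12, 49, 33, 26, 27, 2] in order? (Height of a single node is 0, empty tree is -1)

Insertion order: [30, 12, 49, 33, 26, 27, 2]
Tree (level-order array): [30, 12, 49, 2, 26, 33, None, None, None, None, 27]
Compute height bottom-up (empty subtree = -1):
  height(2) = 1 + max(-1, -1) = 0
  height(27) = 1 + max(-1, -1) = 0
  height(26) = 1 + max(-1, 0) = 1
  height(12) = 1 + max(0, 1) = 2
  height(33) = 1 + max(-1, -1) = 0
  height(49) = 1 + max(0, -1) = 1
  height(30) = 1 + max(2, 1) = 3
Height = 3


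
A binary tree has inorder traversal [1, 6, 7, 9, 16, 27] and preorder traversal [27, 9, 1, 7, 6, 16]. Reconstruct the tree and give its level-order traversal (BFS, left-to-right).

Inorder:  [1, 6, 7, 9, 16, 27]
Preorder: [27, 9, 1, 7, 6, 16]
Algorithm: preorder visits root first, so consume preorder in order;
for each root, split the current inorder slice at that value into
left-subtree inorder and right-subtree inorder, then recurse.
Recursive splits:
  root=27; inorder splits into left=[1, 6, 7, 9, 16], right=[]
  root=9; inorder splits into left=[1, 6, 7], right=[16]
  root=1; inorder splits into left=[], right=[6, 7]
  root=7; inorder splits into left=[6], right=[]
  root=6; inorder splits into left=[], right=[]
  root=16; inorder splits into left=[], right=[]
Reconstructed level-order: [27, 9, 1, 16, 7, 6]


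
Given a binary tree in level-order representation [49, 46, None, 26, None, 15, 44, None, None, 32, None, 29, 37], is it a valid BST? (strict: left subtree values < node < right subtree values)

Level-order array: [49, 46, None, 26, None, 15, 44, None, None, 32, None, 29, 37]
Validate using subtree bounds (lo, hi): at each node, require lo < value < hi,
then recurse left with hi=value and right with lo=value.
Preorder trace (stopping at first violation):
  at node 49 with bounds (-inf, +inf): OK
  at node 46 with bounds (-inf, 49): OK
  at node 26 with bounds (-inf, 46): OK
  at node 15 with bounds (-inf, 26): OK
  at node 44 with bounds (26, 46): OK
  at node 32 with bounds (26, 44): OK
  at node 29 with bounds (26, 32): OK
  at node 37 with bounds (32, 44): OK
No violation found at any node.
Result: Valid BST


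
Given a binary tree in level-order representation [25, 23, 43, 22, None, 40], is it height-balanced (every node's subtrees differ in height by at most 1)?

Tree (level-order array): [25, 23, 43, 22, None, 40]
Definition: a tree is height-balanced if, at every node, |h(left) - h(right)| <= 1 (empty subtree has height -1).
Bottom-up per-node check:
  node 22: h_left=-1, h_right=-1, diff=0 [OK], height=0
  node 23: h_left=0, h_right=-1, diff=1 [OK], height=1
  node 40: h_left=-1, h_right=-1, diff=0 [OK], height=0
  node 43: h_left=0, h_right=-1, diff=1 [OK], height=1
  node 25: h_left=1, h_right=1, diff=0 [OK], height=2
All nodes satisfy the balance condition.
Result: Balanced


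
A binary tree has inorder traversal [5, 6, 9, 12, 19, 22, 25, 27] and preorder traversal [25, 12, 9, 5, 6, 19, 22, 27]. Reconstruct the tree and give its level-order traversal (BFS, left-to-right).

Inorder:  [5, 6, 9, 12, 19, 22, 25, 27]
Preorder: [25, 12, 9, 5, 6, 19, 22, 27]
Algorithm: preorder visits root first, so consume preorder in order;
for each root, split the current inorder slice at that value into
left-subtree inorder and right-subtree inorder, then recurse.
Recursive splits:
  root=25; inorder splits into left=[5, 6, 9, 12, 19, 22], right=[27]
  root=12; inorder splits into left=[5, 6, 9], right=[19, 22]
  root=9; inorder splits into left=[5, 6], right=[]
  root=5; inorder splits into left=[], right=[6]
  root=6; inorder splits into left=[], right=[]
  root=19; inorder splits into left=[], right=[22]
  root=22; inorder splits into left=[], right=[]
  root=27; inorder splits into left=[], right=[]
Reconstructed level-order: [25, 12, 27, 9, 19, 5, 22, 6]


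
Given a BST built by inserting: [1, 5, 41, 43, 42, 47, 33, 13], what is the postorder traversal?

Tree insertion order: [1, 5, 41, 43, 42, 47, 33, 13]
Tree (level-order array): [1, None, 5, None, 41, 33, 43, 13, None, 42, 47]
Postorder traversal: [13, 33, 42, 47, 43, 41, 5, 1]


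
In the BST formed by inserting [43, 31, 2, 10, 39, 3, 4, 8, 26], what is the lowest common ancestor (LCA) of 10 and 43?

Tree insertion order: [43, 31, 2, 10, 39, 3, 4, 8, 26]
Tree (level-order array): [43, 31, None, 2, 39, None, 10, None, None, 3, 26, None, 4, None, None, None, 8]
In a BST, the LCA of p=10, q=43 is the first node v on the
root-to-leaf path with p <= v <= q (go left if both < v, right if both > v).
Walk from root:
  at 43: 10 <= 43 <= 43, this is the LCA
LCA = 43


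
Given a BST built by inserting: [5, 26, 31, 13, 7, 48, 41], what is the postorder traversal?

Tree insertion order: [5, 26, 31, 13, 7, 48, 41]
Tree (level-order array): [5, None, 26, 13, 31, 7, None, None, 48, None, None, 41]
Postorder traversal: [7, 13, 41, 48, 31, 26, 5]


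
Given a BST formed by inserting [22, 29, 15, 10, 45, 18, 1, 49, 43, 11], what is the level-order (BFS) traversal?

Tree insertion order: [22, 29, 15, 10, 45, 18, 1, 49, 43, 11]
Tree (level-order array): [22, 15, 29, 10, 18, None, 45, 1, 11, None, None, 43, 49]
BFS from the root, enqueuing left then right child of each popped node:
  queue [22] -> pop 22, enqueue [15, 29], visited so far: [22]
  queue [15, 29] -> pop 15, enqueue [10, 18], visited so far: [22, 15]
  queue [29, 10, 18] -> pop 29, enqueue [45], visited so far: [22, 15, 29]
  queue [10, 18, 45] -> pop 10, enqueue [1, 11], visited so far: [22, 15, 29, 10]
  queue [18, 45, 1, 11] -> pop 18, enqueue [none], visited so far: [22, 15, 29, 10, 18]
  queue [45, 1, 11] -> pop 45, enqueue [43, 49], visited so far: [22, 15, 29, 10, 18, 45]
  queue [1, 11, 43, 49] -> pop 1, enqueue [none], visited so far: [22, 15, 29, 10, 18, 45, 1]
  queue [11, 43, 49] -> pop 11, enqueue [none], visited so far: [22, 15, 29, 10, 18, 45, 1, 11]
  queue [43, 49] -> pop 43, enqueue [none], visited so far: [22, 15, 29, 10, 18, 45, 1, 11, 43]
  queue [49] -> pop 49, enqueue [none], visited so far: [22, 15, 29, 10, 18, 45, 1, 11, 43, 49]
Result: [22, 15, 29, 10, 18, 45, 1, 11, 43, 49]


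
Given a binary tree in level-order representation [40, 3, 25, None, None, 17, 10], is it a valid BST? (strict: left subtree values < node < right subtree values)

Level-order array: [40, 3, 25, None, None, 17, 10]
Validate using subtree bounds (lo, hi): at each node, require lo < value < hi,
then recurse left with hi=value and right with lo=value.
Preorder trace (stopping at first violation):
  at node 40 with bounds (-inf, +inf): OK
  at node 3 with bounds (-inf, 40): OK
  at node 25 with bounds (40, +inf): VIOLATION
Node 25 violates its bound: not (40 < 25 < +inf).
Result: Not a valid BST


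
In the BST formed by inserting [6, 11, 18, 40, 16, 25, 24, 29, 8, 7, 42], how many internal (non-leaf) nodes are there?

Tree built from: [6, 11, 18, 40, 16, 25, 24, 29, 8, 7, 42]
Tree (level-order array): [6, None, 11, 8, 18, 7, None, 16, 40, None, None, None, None, 25, 42, 24, 29]
Rule: An internal node has at least one child.
Per-node child counts:
  node 6: 1 child(ren)
  node 11: 2 child(ren)
  node 8: 1 child(ren)
  node 7: 0 child(ren)
  node 18: 2 child(ren)
  node 16: 0 child(ren)
  node 40: 2 child(ren)
  node 25: 2 child(ren)
  node 24: 0 child(ren)
  node 29: 0 child(ren)
  node 42: 0 child(ren)
Matching nodes: [6, 11, 8, 18, 40, 25]
Count of internal (non-leaf) nodes: 6


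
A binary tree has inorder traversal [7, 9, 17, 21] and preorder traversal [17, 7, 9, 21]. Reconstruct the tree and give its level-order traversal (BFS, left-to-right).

Inorder:  [7, 9, 17, 21]
Preorder: [17, 7, 9, 21]
Algorithm: preorder visits root first, so consume preorder in order;
for each root, split the current inorder slice at that value into
left-subtree inorder and right-subtree inorder, then recurse.
Recursive splits:
  root=17; inorder splits into left=[7, 9], right=[21]
  root=7; inorder splits into left=[], right=[9]
  root=9; inorder splits into left=[], right=[]
  root=21; inorder splits into left=[], right=[]
Reconstructed level-order: [17, 7, 21, 9]


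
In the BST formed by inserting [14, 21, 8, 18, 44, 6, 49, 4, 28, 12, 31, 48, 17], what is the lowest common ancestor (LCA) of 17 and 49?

Tree insertion order: [14, 21, 8, 18, 44, 6, 49, 4, 28, 12, 31, 48, 17]
Tree (level-order array): [14, 8, 21, 6, 12, 18, 44, 4, None, None, None, 17, None, 28, 49, None, None, None, None, None, 31, 48]
In a BST, the LCA of p=17, q=49 is the first node v on the
root-to-leaf path with p <= v <= q (go left if both < v, right if both > v).
Walk from root:
  at 14: both 17 and 49 > 14, go right
  at 21: 17 <= 21 <= 49, this is the LCA
LCA = 21


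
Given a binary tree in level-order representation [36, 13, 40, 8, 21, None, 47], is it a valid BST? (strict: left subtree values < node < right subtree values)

Level-order array: [36, 13, 40, 8, 21, None, 47]
Validate using subtree bounds (lo, hi): at each node, require lo < value < hi,
then recurse left with hi=value and right with lo=value.
Preorder trace (stopping at first violation):
  at node 36 with bounds (-inf, +inf): OK
  at node 13 with bounds (-inf, 36): OK
  at node 8 with bounds (-inf, 13): OK
  at node 21 with bounds (13, 36): OK
  at node 40 with bounds (36, +inf): OK
  at node 47 with bounds (40, +inf): OK
No violation found at any node.
Result: Valid BST


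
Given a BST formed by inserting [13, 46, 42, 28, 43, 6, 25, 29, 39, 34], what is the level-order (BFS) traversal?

Tree insertion order: [13, 46, 42, 28, 43, 6, 25, 29, 39, 34]
Tree (level-order array): [13, 6, 46, None, None, 42, None, 28, 43, 25, 29, None, None, None, None, None, 39, 34]
BFS from the root, enqueuing left then right child of each popped node:
  queue [13] -> pop 13, enqueue [6, 46], visited so far: [13]
  queue [6, 46] -> pop 6, enqueue [none], visited so far: [13, 6]
  queue [46] -> pop 46, enqueue [42], visited so far: [13, 6, 46]
  queue [42] -> pop 42, enqueue [28, 43], visited so far: [13, 6, 46, 42]
  queue [28, 43] -> pop 28, enqueue [25, 29], visited so far: [13, 6, 46, 42, 28]
  queue [43, 25, 29] -> pop 43, enqueue [none], visited so far: [13, 6, 46, 42, 28, 43]
  queue [25, 29] -> pop 25, enqueue [none], visited so far: [13, 6, 46, 42, 28, 43, 25]
  queue [29] -> pop 29, enqueue [39], visited so far: [13, 6, 46, 42, 28, 43, 25, 29]
  queue [39] -> pop 39, enqueue [34], visited so far: [13, 6, 46, 42, 28, 43, 25, 29, 39]
  queue [34] -> pop 34, enqueue [none], visited so far: [13, 6, 46, 42, 28, 43, 25, 29, 39, 34]
Result: [13, 6, 46, 42, 28, 43, 25, 29, 39, 34]


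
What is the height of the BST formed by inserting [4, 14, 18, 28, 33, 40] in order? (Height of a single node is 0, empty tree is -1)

Insertion order: [4, 14, 18, 28, 33, 40]
Tree (level-order array): [4, None, 14, None, 18, None, 28, None, 33, None, 40]
Compute height bottom-up (empty subtree = -1):
  height(40) = 1 + max(-1, -1) = 0
  height(33) = 1 + max(-1, 0) = 1
  height(28) = 1 + max(-1, 1) = 2
  height(18) = 1 + max(-1, 2) = 3
  height(14) = 1 + max(-1, 3) = 4
  height(4) = 1 + max(-1, 4) = 5
Height = 5


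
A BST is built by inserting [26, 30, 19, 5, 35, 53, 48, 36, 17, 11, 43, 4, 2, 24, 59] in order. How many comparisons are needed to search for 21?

Search path for 21: 26 -> 19 -> 24
Found: False
Comparisons: 3


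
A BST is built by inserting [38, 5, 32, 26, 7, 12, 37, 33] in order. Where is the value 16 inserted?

Starting tree (level order): [38, 5, None, None, 32, 26, 37, 7, None, 33, None, None, 12]
Insertion path: 38 -> 5 -> 32 -> 26 -> 7 -> 12
Result: insert 16 as right child of 12
Final tree (level order): [38, 5, None, None, 32, 26, 37, 7, None, 33, None, None, 12, None, None, None, 16]


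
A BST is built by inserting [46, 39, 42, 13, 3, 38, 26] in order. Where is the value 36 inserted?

Starting tree (level order): [46, 39, None, 13, 42, 3, 38, None, None, None, None, 26]
Insertion path: 46 -> 39 -> 13 -> 38 -> 26
Result: insert 36 as right child of 26
Final tree (level order): [46, 39, None, 13, 42, 3, 38, None, None, None, None, 26, None, None, 36]


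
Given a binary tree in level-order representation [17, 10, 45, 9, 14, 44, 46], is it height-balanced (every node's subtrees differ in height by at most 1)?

Tree (level-order array): [17, 10, 45, 9, 14, 44, 46]
Definition: a tree is height-balanced if, at every node, |h(left) - h(right)| <= 1 (empty subtree has height -1).
Bottom-up per-node check:
  node 9: h_left=-1, h_right=-1, diff=0 [OK], height=0
  node 14: h_left=-1, h_right=-1, diff=0 [OK], height=0
  node 10: h_left=0, h_right=0, diff=0 [OK], height=1
  node 44: h_left=-1, h_right=-1, diff=0 [OK], height=0
  node 46: h_left=-1, h_right=-1, diff=0 [OK], height=0
  node 45: h_left=0, h_right=0, diff=0 [OK], height=1
  node 17: h_left=1, h_right=1, diff=0 [OK], height=2
All nodes satisfy the balance condition.
Result: Balanced


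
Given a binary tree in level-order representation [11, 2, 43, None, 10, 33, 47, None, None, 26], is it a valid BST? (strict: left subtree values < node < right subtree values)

Level-order array: [11, 2, 43, None, 10, 33, 47, None, None, 26]
Validate using subtree bounds (lo, hi): at each node, require lo < value < hi,
then recurse left with hi=value and right with lo=value.
Preorder trace (stopping at first violation):
  at node 11 with bounds (-inf, +inf): OK
  at node 2 with bounds (-inf, 11): OK
  at node 10 with bounds (2, 11): OK
  at node 43 with bounds (11, +inf): OK
  at node 33 with bounds (11, 43): OK
  at node 26 with bounds (11, 33): OK
  at node 47 with bounds (43, +inf): OK
No violation found at any node.
Result: Valid BST


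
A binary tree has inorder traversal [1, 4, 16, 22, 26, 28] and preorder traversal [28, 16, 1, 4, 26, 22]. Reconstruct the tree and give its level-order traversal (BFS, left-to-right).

Inorder:  [1, 4, 16, 22, 26, 28]
Preorder: [28, 16, 1, 4, 26, 22]
Algorithm: preorder visits root first, so consume preorder in order;
for each root, split the current inorder slice at that value into
left-subtree inorder and right-subtree inorder, then recurse.
Recursive splits:
  root=28; inorder splits into left=[1, 4, 16, 22, 26], right=[]
  root=16; inorder splits into left=[1, 4], right=[22, 26]
  root=1; inorder splits into left=[], right=[4]
  root=4; inorder splits into left=[], right=[]
  root=26; inorder splits into left=[22], right=[]
  root=22; inorder splits into left=[], right=[]
Reconstructed level-order: [28, 16, 1, 26, 4, 22]


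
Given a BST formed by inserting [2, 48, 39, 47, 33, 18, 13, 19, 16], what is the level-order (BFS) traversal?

Tree insertion order: [2, 48, 39, 47, 33, 18, 13, 19, 16]
Tree (level-order array): [2, None, 48, 39, None, 33, 47, 18, None, None, None, 13, 19, None, 16]
BFS from the root, enqueuing left then right child of each popped node:
  queue [2] -> pop 2, enqueue [48], visited so far: [2]
  queue [48] -> pop 48, enqueue [39], visited so far: [2, 48]
  queue [39] -> pop 39, enqueue [33, 47], visited so far: [2, 48, 39]
  queue [33, 47] -> pop 33, enqueue [18], visited so far: [2, 48, 39, 33]
  queue [47, 18] -> pop 47, enqueue [none], visited so far: [2, 48, 39, 33, 47]
  queue [18] -> pop 18, enqueue [13, 19], visited so far: [2, 48, 39, 33, 47, 18]
  queue [13, 19] -> pop 13, enqueue [16], visited so far: [2, 48, 39, 33, 47, 18, 13]
  queue [19, 16] -> pop 19, enqueue [none], visited so far: [2, 48, 39, 33, 47, 18, 13, 19]
  queue [16] -> pop 16, enqueue [none], visited so far: [2, 48, 39, 33, 47, 18, 13, 19, 16]
Result: [2, 48, 39, 33, 47, 18, 13, 19, 16]


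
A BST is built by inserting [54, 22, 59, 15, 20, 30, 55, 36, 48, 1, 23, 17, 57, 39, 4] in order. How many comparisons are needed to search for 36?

Search path for 36: 54 -> 22 -> 30 -> 36
Found: True
Comparisons: 4


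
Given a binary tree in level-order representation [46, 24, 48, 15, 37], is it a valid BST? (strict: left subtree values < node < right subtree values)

Level-order array: [46, 24, 48, 15, 37]
Validate using subtree bounds (lo, hi): at each node, require lo < value < hi,
then recurse left with hi=value and right with lo=value.
Preorder trace (stopping at first violation):
  at node 46 with bounds (-inf, +inf): OK
  at node 24 with bounds (-inf, 46): OK
  at node 15 with bounds (-inf, 24): OK
  at node 37 with bounds (24, 46): OK
  at node 48 with bounds (46, +inf): OK
No violation found at any node.
Result: Valid BST


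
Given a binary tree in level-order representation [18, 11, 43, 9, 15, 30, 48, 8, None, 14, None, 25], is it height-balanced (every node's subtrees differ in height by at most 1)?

Tree (level-order array): [18, 11, 43, 9, 15, 30, 48, 8, None, 14, None, 25]
Definition: a tree is height-balanced if, at every node, |h(left) - h(right)| <= 1 (empty subtree has height -1).
Bottom-up per-node check:
  node 8: h_left=-1, h_right=-1, diff=0 [OK], height=0
  node 9: h_left=0, h_right=-1, diff=1 [OK], height=1
  node 14: h_left=-1, h_right=-1, diff=0 [OK], height=0
  node 15: h_left=0, h_right=-1, diff=1 [OK], height=1
  node 11: h_left=1, h_right=1, diff=0 [OK], height=2
  node 25: h_left=-1, h_right=-1, diff=0 [OK], height=0
  node 30: h_left=0, h_right=-1, diff=1 [OK], height=1
  node 48: h_left=-1, h_right=-1, diff=0 [OK], height=0
  node 43: h_left=1, h_right=0, diff=1 [OK], height=2
  node 18: h_left=2, h_right=2, diff=0 [OK], height=3
All nodes satisfy the balance condition.
Result: Balanced


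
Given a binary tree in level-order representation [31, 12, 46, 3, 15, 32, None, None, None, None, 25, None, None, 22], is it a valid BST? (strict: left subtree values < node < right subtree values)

Level-order array: [31, 12, 46, 3, 15, 32, None, None, None, None, 25, None, None, 22]
Validate using subtree bounds (lo, hi): at each node, require lo < value < hi,
then recurse left with hi=value and right with lo=value.
Preorder trace (stopping at first violation):
  at node 31 with bounds (-inf, +inf): OK
  at node 12 with bounds (-inf, 31): OK
  at node 3 with bounds (-inf, 12): OK
  at node 15 with bounds (12, 31): OK
  at node 25 with bounds (15, 31): OK
  at node 22 with bounds (15, 25): OK
  at node 46 with bounds (31, +inf): OK
  at node 32 with bounds (31, 46): OK
No violation found at any node.
Result: Valid BST
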